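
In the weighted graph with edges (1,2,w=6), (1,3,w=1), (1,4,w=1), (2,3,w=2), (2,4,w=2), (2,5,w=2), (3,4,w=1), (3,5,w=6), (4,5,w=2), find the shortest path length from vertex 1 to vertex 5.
3 (path: 1 -> 4 -> 5; weights 1 + 2 = 3)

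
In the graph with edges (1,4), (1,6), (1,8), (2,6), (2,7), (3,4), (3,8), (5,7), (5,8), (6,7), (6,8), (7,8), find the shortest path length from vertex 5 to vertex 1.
2 (path: 5 -> 8 -> 1, 2 edges)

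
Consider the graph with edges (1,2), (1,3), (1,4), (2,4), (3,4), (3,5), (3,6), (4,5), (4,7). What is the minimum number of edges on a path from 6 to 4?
2 (path: 6 -> 3 -> 4, 2 edges)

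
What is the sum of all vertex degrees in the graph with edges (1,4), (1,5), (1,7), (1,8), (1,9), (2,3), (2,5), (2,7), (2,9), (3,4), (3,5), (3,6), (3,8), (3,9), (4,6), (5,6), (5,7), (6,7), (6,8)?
38 (handshake: sum of degrees = 2|E| = 2 x 19 = 38)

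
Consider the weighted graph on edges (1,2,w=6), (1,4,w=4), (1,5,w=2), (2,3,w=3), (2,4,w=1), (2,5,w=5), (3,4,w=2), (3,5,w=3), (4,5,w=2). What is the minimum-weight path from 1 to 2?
5 (path: 1 -> 4 -> 2; weights 4 + 1 = 5)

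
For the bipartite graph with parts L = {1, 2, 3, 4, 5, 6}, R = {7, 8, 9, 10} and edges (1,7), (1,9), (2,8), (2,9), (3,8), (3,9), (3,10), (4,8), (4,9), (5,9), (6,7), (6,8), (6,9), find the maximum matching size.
4 (matching: (1,9), (2,8), (3,10), (6,7); upper bound min(|L|,|R|) = min(6,4) = 4)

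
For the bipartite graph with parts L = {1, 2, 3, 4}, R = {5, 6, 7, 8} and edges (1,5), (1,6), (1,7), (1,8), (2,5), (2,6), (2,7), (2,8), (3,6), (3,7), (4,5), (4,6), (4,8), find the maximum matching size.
4 (matching: (1,8), (2,7), (3,6), (4,5); upper bound min(|L|,|R|) = min(4,4) = 4)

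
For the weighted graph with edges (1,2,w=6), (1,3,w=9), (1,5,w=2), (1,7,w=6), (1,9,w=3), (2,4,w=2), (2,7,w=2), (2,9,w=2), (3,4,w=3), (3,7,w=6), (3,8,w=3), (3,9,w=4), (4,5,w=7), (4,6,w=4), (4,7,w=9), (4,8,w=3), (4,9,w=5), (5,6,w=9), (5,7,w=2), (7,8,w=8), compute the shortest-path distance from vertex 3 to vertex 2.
5 (path: 3 -> 4 -> 2; weights 3 + 2 = 5)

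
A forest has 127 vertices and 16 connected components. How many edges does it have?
111 (Each of the 16 component trees on V_i vertices has V_i - 1 edges; summing gives V - C = 127 - 16 = 111)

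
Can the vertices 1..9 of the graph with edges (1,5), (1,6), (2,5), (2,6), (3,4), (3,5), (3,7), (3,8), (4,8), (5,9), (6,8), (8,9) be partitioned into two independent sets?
No (odd cycle of length 5: 9 -> 5 -> 1 -> 6 -> 8 -> 9)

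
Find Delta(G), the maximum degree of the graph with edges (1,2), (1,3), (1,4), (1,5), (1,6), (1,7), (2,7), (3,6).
6 (attained at vertex 1)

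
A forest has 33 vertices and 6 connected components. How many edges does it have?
27 (Each of the 6 component trees on V_i vertices has V_i - 1 edges; summing gives V - C = 33 - 6 = 27)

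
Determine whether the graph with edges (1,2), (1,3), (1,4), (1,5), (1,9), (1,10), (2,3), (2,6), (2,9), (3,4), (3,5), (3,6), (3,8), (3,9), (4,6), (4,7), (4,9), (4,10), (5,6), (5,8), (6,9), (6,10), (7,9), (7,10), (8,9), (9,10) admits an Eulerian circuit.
No (4 vertices have odd degree: {3, 7, 8, 10}; Eulerian circuit requires 0)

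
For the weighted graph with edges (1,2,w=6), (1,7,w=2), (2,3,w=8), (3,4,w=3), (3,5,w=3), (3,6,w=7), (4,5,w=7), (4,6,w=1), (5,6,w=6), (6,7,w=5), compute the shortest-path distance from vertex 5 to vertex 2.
11 (path: 5 -> 3 -> 2; weights 3 + 8 = 11)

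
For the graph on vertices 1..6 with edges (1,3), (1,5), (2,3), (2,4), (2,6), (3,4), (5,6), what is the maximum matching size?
3 (matching: (1,5), (2,6), (3,4); upper bound floor(n/2) = floor(6/2) = 3)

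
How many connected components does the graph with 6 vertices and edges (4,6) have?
5 (components: {1}, {2}, {3}, {4, 6}, {5})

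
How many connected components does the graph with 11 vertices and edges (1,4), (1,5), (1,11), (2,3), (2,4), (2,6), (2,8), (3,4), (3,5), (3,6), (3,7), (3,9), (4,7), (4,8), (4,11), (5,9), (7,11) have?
2 (components: {1, 2, 3, 4, 5, 6, 7, 8, 9, 11}, {10})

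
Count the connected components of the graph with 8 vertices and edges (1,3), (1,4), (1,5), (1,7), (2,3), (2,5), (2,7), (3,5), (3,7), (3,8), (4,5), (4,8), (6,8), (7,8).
1 (components: {1, 2, 3, 4, 5, 6, 7, 8})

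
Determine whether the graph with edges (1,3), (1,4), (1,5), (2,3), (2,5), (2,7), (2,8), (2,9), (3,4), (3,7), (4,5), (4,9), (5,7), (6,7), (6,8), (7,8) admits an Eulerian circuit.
No (4 vertices have odd degree: {1, 2, 7, 8}; Eulerian circuit requires 0)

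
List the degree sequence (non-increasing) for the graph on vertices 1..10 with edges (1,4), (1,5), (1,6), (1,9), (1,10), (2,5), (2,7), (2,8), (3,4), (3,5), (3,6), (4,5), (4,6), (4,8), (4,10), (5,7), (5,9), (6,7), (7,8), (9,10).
[6, 6, 5, 4, 4, 3, 3, 3, 3, 3] (degrees: deg(1)=5, deg(2)=3, deg(3)=3, deg(4)=6, deg(5)=6, deg(6)=4, deg(7)=4, deg(8)=3, deg(9)=3, deg(10)=3)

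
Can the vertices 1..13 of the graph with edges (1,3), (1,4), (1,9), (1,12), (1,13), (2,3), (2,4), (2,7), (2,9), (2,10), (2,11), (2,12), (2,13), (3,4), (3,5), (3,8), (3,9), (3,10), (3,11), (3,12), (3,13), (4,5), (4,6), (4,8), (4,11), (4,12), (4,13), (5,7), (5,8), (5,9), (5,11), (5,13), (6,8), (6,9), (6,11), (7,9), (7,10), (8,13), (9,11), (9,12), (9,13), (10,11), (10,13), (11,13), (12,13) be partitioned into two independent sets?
No (odd cycle of length 3: 9 -> 1 -> 12 -> 9)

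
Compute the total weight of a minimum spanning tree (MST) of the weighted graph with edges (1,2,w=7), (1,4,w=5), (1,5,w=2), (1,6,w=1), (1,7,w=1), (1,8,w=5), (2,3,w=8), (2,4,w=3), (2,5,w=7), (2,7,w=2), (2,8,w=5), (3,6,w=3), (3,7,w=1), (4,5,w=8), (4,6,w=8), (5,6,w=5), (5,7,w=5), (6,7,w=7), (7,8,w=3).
13 (MST edges: (1,5,w=2), (1,6,w=1), (1,7,w=1), (2,4,w=3), (2,7,w=2), (3,7,w=1), (7,8,w=3); sum of weights 2 + 1 + 1 + 3 + 2 + 1 + 3 = 13)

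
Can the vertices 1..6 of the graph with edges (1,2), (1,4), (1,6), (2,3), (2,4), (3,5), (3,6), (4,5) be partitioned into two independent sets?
No (odd cycle of length 3: 2 -> 1 -> 4 -> 2)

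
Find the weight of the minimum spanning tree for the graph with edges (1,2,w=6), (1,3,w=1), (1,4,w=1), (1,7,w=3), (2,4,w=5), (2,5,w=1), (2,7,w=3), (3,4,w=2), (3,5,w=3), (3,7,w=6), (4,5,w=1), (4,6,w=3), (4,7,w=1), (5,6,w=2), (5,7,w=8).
7 (MST edges: (1,3,w=1), (1,4,w=1), (2,5,w=1), (4,5,w=1), (4,7,w=1), (5,6,w=2); sum of weights 1 + 1 + 1 + 1 + 1 + 2 = 7)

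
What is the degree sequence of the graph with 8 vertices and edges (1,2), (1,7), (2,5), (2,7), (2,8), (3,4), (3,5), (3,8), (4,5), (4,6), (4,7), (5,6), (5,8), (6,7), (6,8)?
[5, 4, 4, 4, 4, 4, 3, 2] (degrees: deg(1)=2, deg(2)=4, deg(3)=3, deg(4)=4, deg(5)=5, deg(6)=4, deg(7)=4, deg(8)=4)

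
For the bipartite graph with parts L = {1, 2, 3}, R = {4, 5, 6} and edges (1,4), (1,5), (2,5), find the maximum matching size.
2 (matching: (1,4), (2,5); upper bound min(|L|,|R|) = min(3,3) = 3)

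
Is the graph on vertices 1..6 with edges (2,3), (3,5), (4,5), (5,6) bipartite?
Yes. Partition: {1, 2, 5}, {3, 4, 6}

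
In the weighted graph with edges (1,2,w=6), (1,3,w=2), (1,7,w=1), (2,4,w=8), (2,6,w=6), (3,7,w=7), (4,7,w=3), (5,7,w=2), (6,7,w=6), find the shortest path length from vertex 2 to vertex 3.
8 (path: 2 -> 1 -> 3; weights 6 + 2 = 8)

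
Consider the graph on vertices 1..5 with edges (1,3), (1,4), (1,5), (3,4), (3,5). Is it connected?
No, it has 2 components: {1, 3, 4, 5}, {2}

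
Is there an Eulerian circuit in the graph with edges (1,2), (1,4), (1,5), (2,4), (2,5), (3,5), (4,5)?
No (4 vertices have odd degree: {1, 2, 3, 4}; Eulerian circuit requires 0)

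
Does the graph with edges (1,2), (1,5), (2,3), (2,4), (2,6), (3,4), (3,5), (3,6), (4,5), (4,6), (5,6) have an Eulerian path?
Yes — and in fact it has an Eulerian circuit (the graph is connected and all 6 vertices have even degree)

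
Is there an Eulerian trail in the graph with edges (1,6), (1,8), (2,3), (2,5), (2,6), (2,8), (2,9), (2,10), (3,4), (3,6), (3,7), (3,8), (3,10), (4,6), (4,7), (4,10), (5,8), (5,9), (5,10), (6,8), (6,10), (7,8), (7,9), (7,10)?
Yes (the graph is connected and exactly 2 vertices have odd degree: {7, 9}; any Eulerian path must start and end at those)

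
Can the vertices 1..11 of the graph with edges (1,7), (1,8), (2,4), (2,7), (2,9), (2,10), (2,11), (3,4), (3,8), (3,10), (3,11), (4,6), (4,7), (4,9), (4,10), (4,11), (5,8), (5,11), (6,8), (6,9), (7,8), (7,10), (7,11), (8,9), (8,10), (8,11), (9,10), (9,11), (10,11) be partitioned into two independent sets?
No (odd cycle of length 3: 8 -> 1 -> 7 -> 8)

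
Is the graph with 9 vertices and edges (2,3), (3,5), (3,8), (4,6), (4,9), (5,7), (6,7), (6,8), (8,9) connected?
No, it has 2 components: {1}, {2, 3, 4, 5, 6, 7, 8, 9}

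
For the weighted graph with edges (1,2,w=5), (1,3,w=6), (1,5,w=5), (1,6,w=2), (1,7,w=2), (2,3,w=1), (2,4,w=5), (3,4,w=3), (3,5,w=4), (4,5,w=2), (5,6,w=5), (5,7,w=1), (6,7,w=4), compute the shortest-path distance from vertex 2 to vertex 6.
7 (path: 2 -> 1 -> 6; weights 5 + 2 = 7)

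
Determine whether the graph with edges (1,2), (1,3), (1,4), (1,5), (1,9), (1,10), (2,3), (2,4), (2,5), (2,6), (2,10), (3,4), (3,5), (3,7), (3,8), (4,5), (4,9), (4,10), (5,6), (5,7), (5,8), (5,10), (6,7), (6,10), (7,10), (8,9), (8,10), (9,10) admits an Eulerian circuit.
Yes (the graph is connected and all 10 vertices have even degree)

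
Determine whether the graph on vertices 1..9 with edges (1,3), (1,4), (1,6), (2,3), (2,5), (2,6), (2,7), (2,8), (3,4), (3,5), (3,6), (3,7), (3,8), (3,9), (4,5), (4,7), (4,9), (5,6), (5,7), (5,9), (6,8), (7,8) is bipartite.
No (odd cycle of length 3: 3 -> 1 -> 6 -> 3)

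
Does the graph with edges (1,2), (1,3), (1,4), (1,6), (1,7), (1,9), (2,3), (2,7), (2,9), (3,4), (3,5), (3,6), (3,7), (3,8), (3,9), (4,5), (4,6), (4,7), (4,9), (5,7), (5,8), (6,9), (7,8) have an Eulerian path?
Yes (the graph is connected and exactly 2 vertices have odd degree: {8, 9}; any Eulerian path must start and end at those)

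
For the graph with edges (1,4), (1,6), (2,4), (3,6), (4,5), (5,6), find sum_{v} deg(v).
12 (handshake: sum of degrees = 2|E| = 2 x 6 = 12)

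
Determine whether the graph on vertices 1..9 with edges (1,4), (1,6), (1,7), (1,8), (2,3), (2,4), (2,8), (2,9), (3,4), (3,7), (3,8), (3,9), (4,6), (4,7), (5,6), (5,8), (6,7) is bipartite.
No (odd cycle of length 3: 4 -> 1 -> 6 -> 4)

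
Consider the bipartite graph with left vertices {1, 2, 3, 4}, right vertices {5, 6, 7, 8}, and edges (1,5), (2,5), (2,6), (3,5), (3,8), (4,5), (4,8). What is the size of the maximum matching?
3 (matching: (1,5), (2,6), (3,8); upper bound min(|L|,|R|) = min(4,4) = 4)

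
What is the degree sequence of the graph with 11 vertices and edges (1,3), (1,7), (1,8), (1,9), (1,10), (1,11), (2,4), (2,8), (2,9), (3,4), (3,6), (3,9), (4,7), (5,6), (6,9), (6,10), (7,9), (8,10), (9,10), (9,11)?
[7, 6, 4, 4, 4, 3, 3, 3, 3, 2, 1] (degrees: deg(1)=6, deg(2)=3, deg(3)=4, deg(4)=3, deg(5)=1, deg(6)=4, deg(7)=3, deg(8)=3, deg(9)=7, deg(10)=4, deg(11)=2)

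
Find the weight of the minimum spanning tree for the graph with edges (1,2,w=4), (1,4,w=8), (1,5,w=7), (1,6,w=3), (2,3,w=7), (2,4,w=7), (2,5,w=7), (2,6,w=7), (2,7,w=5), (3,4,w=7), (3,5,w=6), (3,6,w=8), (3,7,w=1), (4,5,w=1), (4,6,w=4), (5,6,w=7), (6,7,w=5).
18 (MST edges: (1,2,w=4), (1,6,w=3), (2,7,w=5), (3,7,w=1), (4,5,w=1), (4,6,w=4); sum of weights 4 + 3 + 5 + 1 + 1 + 4 = 18)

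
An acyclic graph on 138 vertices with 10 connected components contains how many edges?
128 (Each of the 10 component trees on V_i vertices has V_i - 1 edges; summing gives V - C = 138 - 10 = 128)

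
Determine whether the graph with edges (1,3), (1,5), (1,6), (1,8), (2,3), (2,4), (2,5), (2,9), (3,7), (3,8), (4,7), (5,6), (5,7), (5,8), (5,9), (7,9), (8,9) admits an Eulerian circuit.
Yes (the graph is connected and all 9 vertices have even degree)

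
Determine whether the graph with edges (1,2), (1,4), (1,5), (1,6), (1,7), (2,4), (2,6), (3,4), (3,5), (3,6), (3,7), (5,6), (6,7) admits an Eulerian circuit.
No (6 vertices have odd degree: {1, 2, 4, 5, 6, 7}; Eulerian circuit requires 0)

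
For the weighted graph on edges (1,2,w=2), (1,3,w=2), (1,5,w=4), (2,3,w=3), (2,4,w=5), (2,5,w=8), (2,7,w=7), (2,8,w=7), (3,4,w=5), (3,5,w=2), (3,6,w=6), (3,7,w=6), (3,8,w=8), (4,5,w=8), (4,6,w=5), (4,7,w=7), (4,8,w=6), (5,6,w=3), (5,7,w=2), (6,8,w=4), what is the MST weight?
20 (MST edges: (1,2,w=2), (1,3,w=2), (2,4,w=5), (3,5,w=2), (5,6,w=3), (5,7,w=2), (6,8,w=4); sum of weights 2 + 2 + 5 + 2 + 3 + 2 + 4 = 20)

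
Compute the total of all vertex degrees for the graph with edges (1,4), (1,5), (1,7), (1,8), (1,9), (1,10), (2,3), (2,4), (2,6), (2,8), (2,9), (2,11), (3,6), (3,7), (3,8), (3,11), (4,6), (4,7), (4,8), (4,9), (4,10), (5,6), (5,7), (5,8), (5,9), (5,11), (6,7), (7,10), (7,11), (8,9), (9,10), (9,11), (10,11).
66 (handshake: sum of degrees = 2|E| = 2 x 33 = 66)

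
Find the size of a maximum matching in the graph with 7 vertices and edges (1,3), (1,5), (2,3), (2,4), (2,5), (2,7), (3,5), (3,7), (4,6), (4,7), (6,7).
3 (matching: (1,5), (2,7), (4,6); upper bound floor(n/2) = floor(7/2) = 3)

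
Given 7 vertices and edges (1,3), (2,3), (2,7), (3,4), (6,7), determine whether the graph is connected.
No, it has 2 components: {1, 2, 3, 4, 6, 7}, {5}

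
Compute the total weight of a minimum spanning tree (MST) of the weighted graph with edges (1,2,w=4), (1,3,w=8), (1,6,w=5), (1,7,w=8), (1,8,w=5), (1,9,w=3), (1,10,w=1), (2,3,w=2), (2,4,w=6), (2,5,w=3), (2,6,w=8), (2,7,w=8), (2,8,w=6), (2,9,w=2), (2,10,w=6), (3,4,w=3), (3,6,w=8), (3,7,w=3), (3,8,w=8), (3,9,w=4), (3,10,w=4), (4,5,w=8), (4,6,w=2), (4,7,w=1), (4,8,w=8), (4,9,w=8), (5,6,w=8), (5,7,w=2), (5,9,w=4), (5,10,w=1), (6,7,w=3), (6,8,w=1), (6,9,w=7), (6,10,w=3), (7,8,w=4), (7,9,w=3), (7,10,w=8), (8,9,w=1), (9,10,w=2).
13 (MST edges: (1,10,w=1), (2,3,w=2), (2,9,w=2), (4,6,w=2), (4,7,w=1), (5,7,w=2), (5,10,w=1), (6,8,w=1), (8,9,w=1); sum of weights 1 + 2 + 2 + 2 + 1 + 2 + 1 + 1 + 1 = 13)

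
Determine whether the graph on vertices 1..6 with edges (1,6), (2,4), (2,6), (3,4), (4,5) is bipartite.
Yes. Partition: {1, 2, 3, 5}, {4, 6}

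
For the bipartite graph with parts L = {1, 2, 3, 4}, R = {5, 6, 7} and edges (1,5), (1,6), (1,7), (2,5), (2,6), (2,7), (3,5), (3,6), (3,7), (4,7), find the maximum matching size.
3 (matching: (1,7), (2,6), (3,5); upper bound min(|L|,|R|) = min(4,3) = 3)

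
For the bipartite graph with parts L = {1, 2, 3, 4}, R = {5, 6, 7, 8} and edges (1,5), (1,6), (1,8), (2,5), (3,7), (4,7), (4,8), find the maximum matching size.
4 (matching: (1,6), (2,5), (3,7), (4,8); upper bound min(|L|,|R|) = min(4,4) = 4)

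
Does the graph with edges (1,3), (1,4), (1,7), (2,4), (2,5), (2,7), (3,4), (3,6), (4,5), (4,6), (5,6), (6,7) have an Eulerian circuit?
No (6 vertices have odd degree: {1, 2, 3, 4, 5, 7}; Eulerian circuit requires 0)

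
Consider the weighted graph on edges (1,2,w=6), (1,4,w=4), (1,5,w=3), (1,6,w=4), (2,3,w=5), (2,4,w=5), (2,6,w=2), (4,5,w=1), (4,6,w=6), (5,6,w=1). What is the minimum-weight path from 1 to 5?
3 (path: 1 -> 5; weights 3 = 3)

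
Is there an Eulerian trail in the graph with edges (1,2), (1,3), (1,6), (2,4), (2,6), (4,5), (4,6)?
No (6 vertices have odd degree: {1, 2, 3, 4, 5, 6}; Eulerian path requires 0 or 2)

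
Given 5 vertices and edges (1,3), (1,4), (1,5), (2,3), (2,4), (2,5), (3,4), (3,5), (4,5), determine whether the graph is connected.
Yes (BFS from 1 visits [1, 3, 4, 5, 2] — all 5 vertices reached)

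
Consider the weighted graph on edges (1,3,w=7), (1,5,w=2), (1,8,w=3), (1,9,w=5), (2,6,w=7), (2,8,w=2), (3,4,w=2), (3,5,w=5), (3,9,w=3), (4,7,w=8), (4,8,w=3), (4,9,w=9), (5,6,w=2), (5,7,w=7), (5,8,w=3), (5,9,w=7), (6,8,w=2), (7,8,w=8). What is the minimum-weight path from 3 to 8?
5 (path: 3 -> 4 -> 8; weights 2 + 3 = 5)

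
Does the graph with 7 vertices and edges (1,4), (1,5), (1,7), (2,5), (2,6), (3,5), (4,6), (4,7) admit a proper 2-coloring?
No (odd cycle of length 3: 4 -> 1 -> 7 -> 4)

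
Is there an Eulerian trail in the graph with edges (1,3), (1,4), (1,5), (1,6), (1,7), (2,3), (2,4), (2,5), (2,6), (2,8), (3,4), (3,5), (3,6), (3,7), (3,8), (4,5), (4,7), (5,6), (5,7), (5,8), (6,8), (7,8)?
No (8 vertices have odd degree: {1, 2, 3, 4, 5, 6, 7, 8}; Eulerian path requires 0 or 2)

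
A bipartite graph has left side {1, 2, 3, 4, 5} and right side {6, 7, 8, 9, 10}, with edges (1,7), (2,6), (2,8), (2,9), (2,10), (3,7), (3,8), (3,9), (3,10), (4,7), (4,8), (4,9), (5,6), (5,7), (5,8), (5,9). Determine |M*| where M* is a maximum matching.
5 (matching: (1,7), (2,10), (3,9), (4,8), (5,6); upper bound min(|L|,|R|) = min(5,5) = 5)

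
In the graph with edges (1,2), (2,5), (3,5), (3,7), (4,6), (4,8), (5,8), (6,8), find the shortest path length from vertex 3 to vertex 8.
2 (path: 3 -> 5 -> 8, 2 edges)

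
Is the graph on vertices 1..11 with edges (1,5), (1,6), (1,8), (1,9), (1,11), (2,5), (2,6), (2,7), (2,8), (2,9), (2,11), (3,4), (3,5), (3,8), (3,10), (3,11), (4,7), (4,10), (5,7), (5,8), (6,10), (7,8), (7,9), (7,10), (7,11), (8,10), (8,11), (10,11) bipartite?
No (odd cycle of length 3: 11 -> 1 -> 8 -> 11)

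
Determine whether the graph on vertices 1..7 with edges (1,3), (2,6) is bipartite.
Yes. Partition: {1, 2, 4, 5, 7}, {3, 6}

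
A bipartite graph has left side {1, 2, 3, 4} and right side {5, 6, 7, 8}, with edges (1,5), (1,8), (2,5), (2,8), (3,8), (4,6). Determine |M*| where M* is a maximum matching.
3 (matching: (1,8), (2,5), (4,6); upper bound min(|L|,|R|) = min(4,4) = 4)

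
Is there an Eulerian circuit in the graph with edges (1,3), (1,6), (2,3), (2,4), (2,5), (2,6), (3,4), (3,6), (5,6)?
Yes (the graph is connected and all 6 vertices have even degree)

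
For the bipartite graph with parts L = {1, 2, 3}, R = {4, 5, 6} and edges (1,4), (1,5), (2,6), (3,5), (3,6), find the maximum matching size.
3 (matching: (1,4), (2,6), (3,5); upper bound min(|L|,|R|) = min(3,3) = 3)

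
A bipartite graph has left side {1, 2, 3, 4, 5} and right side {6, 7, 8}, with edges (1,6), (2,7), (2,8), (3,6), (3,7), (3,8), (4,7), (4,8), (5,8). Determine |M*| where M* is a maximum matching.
3 (matching: (1,6), (2,8), (3,7); upper bound min(|L|,|R|) = min(5,3) = 3)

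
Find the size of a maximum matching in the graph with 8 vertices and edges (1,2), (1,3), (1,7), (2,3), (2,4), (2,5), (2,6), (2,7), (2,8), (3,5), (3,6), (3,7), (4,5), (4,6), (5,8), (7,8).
4 (matching: (1,2), (3,6), (4,5), (7,8); upper bound floor(n/2) = floor(8/2) = 4)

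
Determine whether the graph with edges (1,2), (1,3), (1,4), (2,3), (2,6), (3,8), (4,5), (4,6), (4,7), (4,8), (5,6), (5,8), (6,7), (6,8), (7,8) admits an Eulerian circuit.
No (8 vertices have odd degree: {1, 2, 3, 4, 5, 6, 7, 8}; Eulerian circuit requires 0)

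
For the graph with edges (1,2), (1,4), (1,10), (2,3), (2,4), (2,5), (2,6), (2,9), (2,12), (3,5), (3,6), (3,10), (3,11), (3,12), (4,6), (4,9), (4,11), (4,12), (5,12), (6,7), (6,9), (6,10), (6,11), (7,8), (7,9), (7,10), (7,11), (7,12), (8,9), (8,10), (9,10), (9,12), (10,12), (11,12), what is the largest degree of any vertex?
8 (attained at vertex 12)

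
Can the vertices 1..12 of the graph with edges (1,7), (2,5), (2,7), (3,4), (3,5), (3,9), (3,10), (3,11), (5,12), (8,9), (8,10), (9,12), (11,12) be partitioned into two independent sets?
Yes. Partition: {1, 2, 3, 6, 8, 12}, {4, 5, 7, 9, 10, 11}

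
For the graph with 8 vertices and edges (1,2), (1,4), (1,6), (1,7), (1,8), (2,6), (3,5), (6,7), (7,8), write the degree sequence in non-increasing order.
[5, 3, 3, 2, 2, 1, 1, 1] (degrees: deg(1)=5, deg(2)=2, deg(3)=1, deg(4)=1, deg(5)=1, deg(6)=3, deg(7)=3, deg(8)=2)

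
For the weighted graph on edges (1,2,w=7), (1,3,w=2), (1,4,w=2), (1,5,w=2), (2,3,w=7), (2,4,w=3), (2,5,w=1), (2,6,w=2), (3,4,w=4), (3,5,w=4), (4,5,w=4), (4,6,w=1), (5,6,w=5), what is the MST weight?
8 (MST edges: (1,3,w=2), (1,4,w=2), (1,5,w=2), (2,5,w=1), (4,6,w=1); sum of weights 2 + 2 + 2 + 1 + 1 = 8)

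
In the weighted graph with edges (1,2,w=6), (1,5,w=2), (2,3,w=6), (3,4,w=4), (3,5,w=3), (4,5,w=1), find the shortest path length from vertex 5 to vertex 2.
8 (path: 5 -> 1 -> 2; weights 2 + 6 = 8)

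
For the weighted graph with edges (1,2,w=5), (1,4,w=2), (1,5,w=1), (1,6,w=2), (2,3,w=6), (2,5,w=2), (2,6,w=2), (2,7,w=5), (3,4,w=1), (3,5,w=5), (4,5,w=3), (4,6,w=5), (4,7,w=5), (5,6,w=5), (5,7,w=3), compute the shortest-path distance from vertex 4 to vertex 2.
5 (path: 4 -> 5 -> 2; weights 3 + 2 = 5)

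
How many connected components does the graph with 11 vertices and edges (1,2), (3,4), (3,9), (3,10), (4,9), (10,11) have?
6 (components: {1, 2}, {3, 4, 9, 10, 11}, {5}, {6}, {7}, {8})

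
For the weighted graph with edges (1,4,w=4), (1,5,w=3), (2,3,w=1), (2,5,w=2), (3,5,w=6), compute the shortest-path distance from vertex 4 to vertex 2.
9 (path: 4 -> 1 -> 5 -> 2; weights 4 + 3 + 2 = 9)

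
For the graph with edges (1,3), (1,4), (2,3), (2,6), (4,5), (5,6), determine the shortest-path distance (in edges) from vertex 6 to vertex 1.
3 (path: 6 -> 2 -> 3 -> 1, 3 edges)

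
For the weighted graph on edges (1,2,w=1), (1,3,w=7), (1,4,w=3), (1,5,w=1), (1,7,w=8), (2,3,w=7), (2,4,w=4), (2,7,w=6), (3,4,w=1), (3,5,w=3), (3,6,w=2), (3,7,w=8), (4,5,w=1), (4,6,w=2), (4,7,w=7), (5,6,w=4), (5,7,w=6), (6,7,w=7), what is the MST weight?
12 (MST edges: (1,2,w=1), (1,5,w=1), (2,7,w=6), (3,4,w=1), (3,6,w=2), (4,5,w=1); sum of weights 1 + 1 + 6 + 1 + 2 + 1 = 12)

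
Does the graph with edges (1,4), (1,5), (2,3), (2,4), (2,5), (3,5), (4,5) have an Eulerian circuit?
No (2 vertices have odd degree: {2, 4}; Eulerian circuit requires 0)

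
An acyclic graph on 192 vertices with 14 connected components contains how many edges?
178 (Each of the 14 component trees on V_i vertices has V_i - 1 edges; summing gives V - C = 192 - 14 = 178)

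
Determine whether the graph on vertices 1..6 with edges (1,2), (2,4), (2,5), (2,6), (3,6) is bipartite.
Yes. Partition: {1, 4, 5, 6}, {2, 3}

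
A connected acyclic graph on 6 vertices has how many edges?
5 (A tree on V vertices has V - 1 edges, so 6 - 1 = 5)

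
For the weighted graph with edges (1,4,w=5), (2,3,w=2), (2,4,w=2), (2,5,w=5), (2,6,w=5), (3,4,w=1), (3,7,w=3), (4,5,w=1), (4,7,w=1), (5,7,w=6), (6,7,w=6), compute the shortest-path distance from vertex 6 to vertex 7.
6 (path: 6 -> 7; weights 6 = 6)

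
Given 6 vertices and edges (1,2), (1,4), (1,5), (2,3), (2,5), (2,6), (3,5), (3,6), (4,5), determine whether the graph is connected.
Yes (BFS from 1 visits [1, 2, 4, 5, 3, 6] — all 6 vertices reached)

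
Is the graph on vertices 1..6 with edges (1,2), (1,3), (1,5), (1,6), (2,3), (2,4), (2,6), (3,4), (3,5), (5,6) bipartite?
No (odd cycle of length 3: 6 -> 1 -> 2 -> 6)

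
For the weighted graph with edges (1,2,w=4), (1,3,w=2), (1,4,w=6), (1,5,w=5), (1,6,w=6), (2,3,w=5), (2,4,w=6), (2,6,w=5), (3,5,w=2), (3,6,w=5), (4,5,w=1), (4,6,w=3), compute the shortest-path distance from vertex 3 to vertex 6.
5 (path: 3 -> 6; weights 5 = 5)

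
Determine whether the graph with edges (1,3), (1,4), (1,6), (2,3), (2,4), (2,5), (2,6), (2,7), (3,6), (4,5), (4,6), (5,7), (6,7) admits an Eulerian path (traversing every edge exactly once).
No (6 vertices have odd degree: {1, 2, 3, 5, 6, 7}; Eulerian path requires 0 or 2)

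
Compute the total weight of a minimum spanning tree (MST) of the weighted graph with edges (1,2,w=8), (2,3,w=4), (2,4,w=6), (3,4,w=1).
13 (MST edges: (1,2,w=8), (2,3,w=4), (3,4,w=1); sum of weights 8 + 4 + 1 = 13)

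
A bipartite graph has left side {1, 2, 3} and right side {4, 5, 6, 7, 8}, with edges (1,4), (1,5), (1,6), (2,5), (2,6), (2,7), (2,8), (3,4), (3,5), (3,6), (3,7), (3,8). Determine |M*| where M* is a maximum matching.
3 (matching: (1,6), (2,8), (3,7); upper bound min(|L|,|R|) = min(3,5) = 3)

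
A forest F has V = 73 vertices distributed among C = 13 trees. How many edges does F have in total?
60 (Each of the 13 component trees on V_i vertices has V_i - 1 edges; summing gives V - C = 73 - 13 = 60)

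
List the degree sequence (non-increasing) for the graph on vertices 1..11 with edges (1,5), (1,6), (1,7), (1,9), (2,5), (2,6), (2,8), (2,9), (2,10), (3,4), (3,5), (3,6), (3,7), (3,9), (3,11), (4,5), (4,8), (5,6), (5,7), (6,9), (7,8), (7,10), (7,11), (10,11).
[6, 6, 6, 5, 5, 4, 4, 3, 3, 3, 3] (degrees: deg(1)=4, deg(2)=5, deg(3)=6, deg(4)=3, deg(5)=6, deg(6)=5, deg(7)=6, deg(8)=3, deg(9)=4, deg(10)=3, deg(11)=3)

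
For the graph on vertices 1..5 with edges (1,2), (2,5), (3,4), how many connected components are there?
2 (components: {1, 2, 5}, {3, 4})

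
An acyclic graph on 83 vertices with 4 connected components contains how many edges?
79 (Each of the 4 component trees on V_i vertices has V_i - 1 edges; summing gives V - C = 83 - 4 = 79)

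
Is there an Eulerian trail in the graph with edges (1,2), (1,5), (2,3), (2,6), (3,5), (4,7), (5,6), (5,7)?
Yes (the graph is connected and exactly 2 vertices have odd degree: {2, 4}; any Eulerian path must start and end at those)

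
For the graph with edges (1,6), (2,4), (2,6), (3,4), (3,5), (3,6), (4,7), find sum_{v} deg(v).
14 (handshake: sum of degrees = 2|E| = 2 x 7 = 14)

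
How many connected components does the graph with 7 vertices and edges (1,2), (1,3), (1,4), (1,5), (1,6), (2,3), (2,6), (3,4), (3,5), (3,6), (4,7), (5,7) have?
1 (components: {1, 2, 3, 4, 5, 6, 7})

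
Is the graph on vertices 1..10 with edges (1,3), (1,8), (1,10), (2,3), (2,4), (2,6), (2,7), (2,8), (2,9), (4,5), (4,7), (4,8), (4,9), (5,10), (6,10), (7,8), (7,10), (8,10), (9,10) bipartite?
No (odd cycle of length 3: 10 -> 1 -> 8 -> 10)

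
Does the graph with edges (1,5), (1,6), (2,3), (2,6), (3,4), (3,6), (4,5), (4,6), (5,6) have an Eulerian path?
No (4 vertices have odd degree: {3, 4, 5, 6}; Eulerian path requires 0 or 2)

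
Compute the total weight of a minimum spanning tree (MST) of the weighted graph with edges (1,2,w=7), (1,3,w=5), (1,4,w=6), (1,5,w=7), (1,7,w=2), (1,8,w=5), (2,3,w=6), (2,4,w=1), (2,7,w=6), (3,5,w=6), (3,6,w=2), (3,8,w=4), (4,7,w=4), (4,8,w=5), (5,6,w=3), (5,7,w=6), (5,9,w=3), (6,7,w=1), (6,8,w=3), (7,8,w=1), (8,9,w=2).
16 (MST edges: (1,7,w=2), (2,4,w=1), (3,6,w=2), (4,7,w=4), (5,9,w=3), (6,7,w=1), (7,8,w=1), (8,9,w=2); sum of weights 2 + 1 + 2 + 4 + 3 + 1 + 1 + 2 = 16)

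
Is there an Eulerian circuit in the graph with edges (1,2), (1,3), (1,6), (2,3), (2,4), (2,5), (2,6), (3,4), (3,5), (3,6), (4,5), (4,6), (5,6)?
No (4 vertices have odd degree: {1, 2, 3, 6}; Eulerian circuit requires 0)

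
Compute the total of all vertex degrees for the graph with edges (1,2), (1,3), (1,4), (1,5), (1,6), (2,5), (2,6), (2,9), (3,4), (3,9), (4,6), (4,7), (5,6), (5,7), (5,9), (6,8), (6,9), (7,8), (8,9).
38 (handshake: sum of degrees = 2|E| = 2 x 19 = 38)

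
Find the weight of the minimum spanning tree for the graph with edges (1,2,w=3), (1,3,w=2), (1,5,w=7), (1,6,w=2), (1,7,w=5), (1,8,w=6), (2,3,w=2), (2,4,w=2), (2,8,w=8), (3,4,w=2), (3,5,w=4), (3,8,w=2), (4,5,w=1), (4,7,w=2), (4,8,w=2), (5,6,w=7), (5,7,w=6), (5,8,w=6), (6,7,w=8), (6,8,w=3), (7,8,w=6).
13 (MST edges: (1,3,w=2), (1,6,w=2), (2,3,w=2), (2,4,w=2), (3,8,w=2), (4,5,w=1), (4,7,w=2); sum of weights 2 + 2 + 2 + 2 + 2 + 1 + 2 = 13)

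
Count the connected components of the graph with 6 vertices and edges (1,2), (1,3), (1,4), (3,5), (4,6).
1 (components: {1, 2, 3, 4, 5, 6})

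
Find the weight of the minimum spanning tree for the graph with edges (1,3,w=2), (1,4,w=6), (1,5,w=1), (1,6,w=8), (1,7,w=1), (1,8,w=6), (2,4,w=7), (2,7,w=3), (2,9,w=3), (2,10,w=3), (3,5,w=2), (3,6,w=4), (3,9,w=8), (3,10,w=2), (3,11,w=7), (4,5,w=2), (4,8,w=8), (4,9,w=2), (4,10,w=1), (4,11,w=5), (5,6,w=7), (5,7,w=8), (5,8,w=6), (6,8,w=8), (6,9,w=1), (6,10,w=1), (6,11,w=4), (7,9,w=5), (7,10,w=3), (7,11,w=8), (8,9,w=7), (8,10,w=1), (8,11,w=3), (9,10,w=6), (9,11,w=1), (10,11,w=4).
14 (MST edges: (1,3,w=2), (1,5,w=1), (1,7,w=1), (2,7,w=3), (3,10,w=2), (4,10,w=1), (6,9,w=1), (6,10,w=1), (8,10,w=1), (9,11,w=1); sum of weights 2 + 1 + 1 + 3 + 2 + 1 + 1 + 1 + 1 + 1 = 14)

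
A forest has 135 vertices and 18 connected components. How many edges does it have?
117 (Each of the 18 component trees on V_i vertices has V_i - 1 edges; summing gives V - C = 135 - 18 = 117)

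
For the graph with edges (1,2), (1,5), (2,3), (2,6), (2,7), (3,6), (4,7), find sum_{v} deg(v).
14 (handshake: sum of degrees = 2|E| = 2 x 7 = 14)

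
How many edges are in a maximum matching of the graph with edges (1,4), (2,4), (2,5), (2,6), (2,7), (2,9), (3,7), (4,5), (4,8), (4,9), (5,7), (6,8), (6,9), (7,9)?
4 (matching: (1,4), (2,9), (5,7), (6,8); upper bound floor(n/2) = floor(9/2) = 4)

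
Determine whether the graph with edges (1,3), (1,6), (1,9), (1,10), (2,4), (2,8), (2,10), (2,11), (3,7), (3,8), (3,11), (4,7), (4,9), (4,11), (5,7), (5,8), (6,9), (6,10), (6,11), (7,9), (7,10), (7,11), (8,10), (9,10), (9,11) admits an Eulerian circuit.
Yes (the graph is connected and all 11 vertices have even degree)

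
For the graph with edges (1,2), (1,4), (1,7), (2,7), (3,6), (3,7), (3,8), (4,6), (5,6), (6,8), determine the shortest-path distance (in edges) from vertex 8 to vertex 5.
2 (path: 8 -> 6 -> 5, 2 edges)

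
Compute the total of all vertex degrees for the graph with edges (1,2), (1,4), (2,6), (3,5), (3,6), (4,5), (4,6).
14 (handshake: sum of degrees = 2|E| = 2 x 7 = 14)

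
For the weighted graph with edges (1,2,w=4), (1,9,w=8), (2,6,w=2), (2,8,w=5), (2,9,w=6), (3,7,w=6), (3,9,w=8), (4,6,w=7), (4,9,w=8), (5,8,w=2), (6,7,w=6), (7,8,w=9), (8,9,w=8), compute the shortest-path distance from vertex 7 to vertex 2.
8 (path: 7 -> 6 -> 2; weights 6 + 2 = 8)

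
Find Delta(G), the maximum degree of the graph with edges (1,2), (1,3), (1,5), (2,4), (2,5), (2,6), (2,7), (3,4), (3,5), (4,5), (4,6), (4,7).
5 (attained at vertices 2, 4)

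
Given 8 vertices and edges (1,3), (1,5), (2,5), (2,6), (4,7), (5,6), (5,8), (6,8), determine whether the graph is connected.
No, it has 2 components: {1, 2, 3, 5, 6, 8}, {4, 7}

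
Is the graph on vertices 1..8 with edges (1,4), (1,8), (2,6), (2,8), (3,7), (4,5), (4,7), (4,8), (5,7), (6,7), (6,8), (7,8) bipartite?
No (odd cycle of length 3: 8 -> 1 -> 4 -> 8)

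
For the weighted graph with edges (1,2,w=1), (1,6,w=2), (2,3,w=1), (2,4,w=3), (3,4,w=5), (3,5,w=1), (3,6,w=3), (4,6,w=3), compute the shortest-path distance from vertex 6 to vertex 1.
2 (path: 6 -> 1; weights 2 = 2)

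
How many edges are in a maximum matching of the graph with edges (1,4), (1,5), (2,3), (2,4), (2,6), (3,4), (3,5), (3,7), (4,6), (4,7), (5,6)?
3 (matching: (2,3), (4,7), (5,6); upper bound floor(n/2) = floor(7/2) = 3)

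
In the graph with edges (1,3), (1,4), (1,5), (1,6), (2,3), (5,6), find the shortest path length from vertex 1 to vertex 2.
2 (path: 1 -> 3 -> 2, 2 edges)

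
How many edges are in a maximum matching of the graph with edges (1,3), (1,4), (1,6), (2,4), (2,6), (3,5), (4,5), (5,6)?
3 (matching: (1,3), (2,4), (5,6); upper bound floor(n/2) = floor(6/2) = 3)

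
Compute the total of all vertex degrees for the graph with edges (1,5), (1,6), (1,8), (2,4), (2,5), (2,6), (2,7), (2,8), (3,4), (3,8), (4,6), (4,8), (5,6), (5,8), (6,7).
30 (handshake: sum of degrees = 2|E| = 2 x 15 = 30)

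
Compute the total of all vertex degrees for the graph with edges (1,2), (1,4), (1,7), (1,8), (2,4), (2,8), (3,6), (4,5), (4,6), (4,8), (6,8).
22 (handshake: sum of degrees = 2|E| = 2 x 11 = 22)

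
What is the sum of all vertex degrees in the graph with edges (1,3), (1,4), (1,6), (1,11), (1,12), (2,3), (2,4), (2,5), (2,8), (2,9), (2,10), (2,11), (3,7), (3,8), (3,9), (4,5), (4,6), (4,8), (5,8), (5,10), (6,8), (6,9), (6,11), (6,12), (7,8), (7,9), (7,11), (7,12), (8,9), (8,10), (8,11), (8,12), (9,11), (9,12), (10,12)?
70 (handshake: sum of degrees = 2|E| = 2 x 35 = 70)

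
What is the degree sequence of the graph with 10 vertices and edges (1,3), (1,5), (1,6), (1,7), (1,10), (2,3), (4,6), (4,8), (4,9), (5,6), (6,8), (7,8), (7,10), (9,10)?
[5, 4, 3, 3, 3, 3, 2, 2, 2, 1] (degrees: deg(1)=5, deg(2)=1, deg(3)=2, deg(4)=3, deg(5)=2, deg(6)=4, deg(7)=3, deg(8)=3, deg(9)=2, deg(10)=3)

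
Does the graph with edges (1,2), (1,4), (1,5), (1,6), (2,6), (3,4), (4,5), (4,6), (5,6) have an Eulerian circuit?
No (2 vertices have odd degree: {3, 5}; Eulerian circuit requires 0)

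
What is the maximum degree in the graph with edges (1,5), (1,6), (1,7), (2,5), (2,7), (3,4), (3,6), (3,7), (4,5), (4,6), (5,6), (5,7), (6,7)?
5 (attained at vertices 5, 6, 7)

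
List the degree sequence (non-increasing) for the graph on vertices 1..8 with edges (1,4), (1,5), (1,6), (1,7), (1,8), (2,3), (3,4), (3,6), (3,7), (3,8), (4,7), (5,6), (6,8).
[5, 5, 4, 3, 3, 3, 2, 1] (degrees: deg(1)=5, deg(2)=1, deg(3)=5, deg(4)=3, deg(5)=2, deg(6)=4, deg(7)=3, deg(8)=3)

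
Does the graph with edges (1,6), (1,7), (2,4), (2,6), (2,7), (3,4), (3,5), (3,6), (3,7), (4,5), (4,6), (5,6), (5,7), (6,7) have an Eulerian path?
Yes (the graph is connected and exactly 2 vertices have odd degree: {2, 7}; any Eulerian path must start and end at those)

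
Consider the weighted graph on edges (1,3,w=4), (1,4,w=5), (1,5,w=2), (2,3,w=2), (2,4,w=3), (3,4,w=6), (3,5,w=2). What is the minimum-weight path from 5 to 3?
2 (path: 5 -> 3; weights 2 = 2)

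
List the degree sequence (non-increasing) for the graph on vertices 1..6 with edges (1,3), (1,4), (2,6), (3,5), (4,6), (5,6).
[3, 2, 2, 2, 2, 1] (degrees: deg(1)=2, deg(2)=1, deg(3)=2, deg(4)=2, deg(5)=2, deg(6)=3)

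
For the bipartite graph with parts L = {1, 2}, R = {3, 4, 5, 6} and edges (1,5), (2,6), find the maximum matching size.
2 (matching: (1,5), (2,6); upper bound min(|L|,|R|) = min(2,4) = 2)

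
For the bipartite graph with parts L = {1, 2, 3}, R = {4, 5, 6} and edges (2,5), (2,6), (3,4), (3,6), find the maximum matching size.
2 (matching: (2,5), (3,6); upper bound min(|L|,|R|) = min(3,3) = 3)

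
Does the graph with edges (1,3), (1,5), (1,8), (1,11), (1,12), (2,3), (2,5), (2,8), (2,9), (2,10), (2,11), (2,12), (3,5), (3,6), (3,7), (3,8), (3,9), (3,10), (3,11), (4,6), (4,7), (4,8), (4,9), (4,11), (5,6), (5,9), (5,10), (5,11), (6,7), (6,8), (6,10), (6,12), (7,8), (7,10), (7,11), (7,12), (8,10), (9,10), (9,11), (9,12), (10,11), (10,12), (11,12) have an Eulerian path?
No (12 vertices have odd degree: {1, 2, 3, 4, 5, 6, 7, 8, 9, 10, 11, 12}; Eulerian path requires 0 or 2)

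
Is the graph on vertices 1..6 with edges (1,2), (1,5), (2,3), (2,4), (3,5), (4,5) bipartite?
Yes. Partition: {1, 3, 4, 6}, {2, 5}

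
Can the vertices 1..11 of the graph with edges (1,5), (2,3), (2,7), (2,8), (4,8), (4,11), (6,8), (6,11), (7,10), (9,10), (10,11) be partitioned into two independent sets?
Yes. Partition: {1, 2, 4, 6, 10}, {3, 5, 7, 8, 9, 11}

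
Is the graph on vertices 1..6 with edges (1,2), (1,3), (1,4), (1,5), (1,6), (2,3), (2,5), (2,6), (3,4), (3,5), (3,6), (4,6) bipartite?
No (odd cycle of length 3: 4 -> 1 -> 3 -> 4)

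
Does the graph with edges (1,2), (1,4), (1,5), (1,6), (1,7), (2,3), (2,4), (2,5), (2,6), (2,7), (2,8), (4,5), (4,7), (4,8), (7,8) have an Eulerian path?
No (6 vertices have odd degree: {1, 2, 3, 4, 5, 8}; Eulerian path requires 0 or 2)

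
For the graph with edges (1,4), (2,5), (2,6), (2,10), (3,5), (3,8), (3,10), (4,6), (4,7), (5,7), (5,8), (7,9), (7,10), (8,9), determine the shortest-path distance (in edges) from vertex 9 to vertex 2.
3 (path: 9 -> 8 -> 5 -> 2, 3 edges)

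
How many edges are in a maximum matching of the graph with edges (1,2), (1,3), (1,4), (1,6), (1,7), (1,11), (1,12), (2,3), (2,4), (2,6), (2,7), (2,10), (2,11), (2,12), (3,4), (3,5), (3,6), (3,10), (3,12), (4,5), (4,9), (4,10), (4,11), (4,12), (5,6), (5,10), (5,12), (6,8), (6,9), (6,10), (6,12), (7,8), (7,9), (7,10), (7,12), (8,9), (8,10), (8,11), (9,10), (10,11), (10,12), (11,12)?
6 (matching: (1,7), (2,11), (3,12), (4,5), (6,8), (9,10); upper bound floor(n/2) = floor(12/2) = 6)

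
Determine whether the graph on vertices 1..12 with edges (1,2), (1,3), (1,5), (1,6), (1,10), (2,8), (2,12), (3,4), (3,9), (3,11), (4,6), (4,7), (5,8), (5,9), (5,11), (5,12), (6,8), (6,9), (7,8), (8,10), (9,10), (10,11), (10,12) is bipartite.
Yes. Partition: {1, 4, 8, 9, 11, 12}, {2, 3, 5, 6, 7, 10}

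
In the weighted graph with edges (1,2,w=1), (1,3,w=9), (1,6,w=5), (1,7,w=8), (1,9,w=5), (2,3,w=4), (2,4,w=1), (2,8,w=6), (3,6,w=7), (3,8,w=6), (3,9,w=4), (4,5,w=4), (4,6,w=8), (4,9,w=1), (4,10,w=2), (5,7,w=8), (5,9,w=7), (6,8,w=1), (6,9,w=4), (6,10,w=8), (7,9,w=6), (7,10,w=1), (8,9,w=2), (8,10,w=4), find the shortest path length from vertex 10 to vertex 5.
6 (path: 10 -> 4 -> 5; weights 2 + 4 = 6)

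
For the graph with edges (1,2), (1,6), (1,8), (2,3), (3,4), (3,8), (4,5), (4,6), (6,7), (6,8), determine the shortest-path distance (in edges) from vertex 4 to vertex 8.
2 (path: 4 -> 6 -> 8, 2 edges)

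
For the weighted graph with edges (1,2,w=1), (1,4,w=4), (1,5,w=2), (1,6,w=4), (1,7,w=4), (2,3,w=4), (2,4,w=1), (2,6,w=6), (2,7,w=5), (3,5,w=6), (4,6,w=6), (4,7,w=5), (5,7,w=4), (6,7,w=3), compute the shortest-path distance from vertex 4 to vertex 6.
6 (path: 4 -> 6; weights 6 = 6)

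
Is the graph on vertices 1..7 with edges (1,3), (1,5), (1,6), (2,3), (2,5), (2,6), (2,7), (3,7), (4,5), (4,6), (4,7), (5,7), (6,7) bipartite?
No (odd cycle of length 3: 7 -> 6 -> 2 -> 7)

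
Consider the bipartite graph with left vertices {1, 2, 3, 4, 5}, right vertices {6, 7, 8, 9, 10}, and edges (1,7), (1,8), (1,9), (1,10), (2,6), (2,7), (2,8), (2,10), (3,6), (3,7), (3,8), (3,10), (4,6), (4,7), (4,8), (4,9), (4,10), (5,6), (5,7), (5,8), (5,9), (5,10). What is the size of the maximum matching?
5 (matching: (1,10), (2,8), (3,7), (4,9), (5,6); upper bound min(|L|,|R|) = min(5,5) = 5)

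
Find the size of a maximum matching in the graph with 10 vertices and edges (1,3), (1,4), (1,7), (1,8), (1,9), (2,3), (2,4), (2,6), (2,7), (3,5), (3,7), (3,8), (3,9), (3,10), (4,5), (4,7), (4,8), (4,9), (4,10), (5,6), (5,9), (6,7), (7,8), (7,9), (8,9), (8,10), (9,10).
5 (matching: (1,8), (2,7), (3,10), (4,9), (5,6); upper bound floor(n/2) = floor(10/2) = 5)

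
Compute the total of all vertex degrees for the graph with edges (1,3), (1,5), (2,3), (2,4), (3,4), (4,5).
12 (handshake: sum of degrees = 2|E| = 2 x 6 = 12)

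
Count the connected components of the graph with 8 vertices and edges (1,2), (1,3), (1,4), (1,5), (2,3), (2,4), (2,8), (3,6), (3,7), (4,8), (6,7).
1 (components: {1, 2, 3, 4, 5, 6, 7, 8})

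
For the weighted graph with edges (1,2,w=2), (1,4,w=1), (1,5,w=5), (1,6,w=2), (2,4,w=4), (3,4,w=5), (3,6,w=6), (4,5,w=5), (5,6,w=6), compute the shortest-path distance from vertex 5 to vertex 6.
6 (path: 5 -> 6; weights 6 = 6)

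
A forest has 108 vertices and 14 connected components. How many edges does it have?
94 (Each of the 14 component trees on V_i vertices has V_i - 1 edges; summing gives V - C = 108 - 14 = 94)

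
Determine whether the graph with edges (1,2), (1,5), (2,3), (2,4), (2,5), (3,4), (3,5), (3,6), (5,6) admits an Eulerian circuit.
Yes (the graph is connected and all 6 vertices have even degree)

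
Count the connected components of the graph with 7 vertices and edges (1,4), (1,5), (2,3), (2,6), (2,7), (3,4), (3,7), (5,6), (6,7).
1 (components: {1, 2, 3, 4, 5, 6, 7})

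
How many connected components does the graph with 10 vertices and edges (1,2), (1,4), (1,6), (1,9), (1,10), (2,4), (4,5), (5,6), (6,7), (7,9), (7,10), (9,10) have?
3 (components: {1, 2, 4, 5, 6, 7, 9, 10}, {3}, {8})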